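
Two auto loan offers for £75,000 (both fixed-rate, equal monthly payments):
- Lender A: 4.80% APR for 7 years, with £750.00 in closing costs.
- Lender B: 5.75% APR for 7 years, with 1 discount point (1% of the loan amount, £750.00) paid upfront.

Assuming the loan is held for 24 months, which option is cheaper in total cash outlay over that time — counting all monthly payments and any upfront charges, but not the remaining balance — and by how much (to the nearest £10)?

Lender A by £810

Lender A: monthly rate = 4.8%/12 = 0.0040000; payment = 75,000 × 0.0040000 / (1 − (1+0.0040000)^−84) = £1,053.01.
Lender B: monthly rate = 5.75%/12 = 0.0047917; payment = 75,000 × 0.0047917 / (1 − (1+0.0047917)^−84) = £1,086.68.
Over 24 months: Lender A costs 24 × £1,053.01 + £750.00 = £26,022.24; Lender B costs 24 × £1,086.68 + £750.00 = £26,830.32.
Lender A is cheaper by £26,830.32 − £26,022.24 = £808.08.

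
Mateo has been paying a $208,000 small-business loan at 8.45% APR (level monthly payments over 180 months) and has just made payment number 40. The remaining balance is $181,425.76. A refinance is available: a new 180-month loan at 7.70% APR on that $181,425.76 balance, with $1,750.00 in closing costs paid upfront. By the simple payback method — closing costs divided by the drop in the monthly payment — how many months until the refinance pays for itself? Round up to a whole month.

Current payment = 208,000 × 8.45%/12 / (1 − (1+0.0070417)^−180) = $2,042.17.
Refinanced payment = 181,425.76 × 0.0064167 / (1 − (1+0.0064167)^−180) = $1,702.52.
Monthly savings = $2,042.17 − $1,702.52 = $339.65.
Break-even = $1,750.00 / $339.65 = 5.15 → 6 months.

6 months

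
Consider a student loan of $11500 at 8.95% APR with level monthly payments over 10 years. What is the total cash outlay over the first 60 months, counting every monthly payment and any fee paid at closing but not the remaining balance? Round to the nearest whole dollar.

$8,722

Monthly rate = 8.95%/12 = 0.0074583; payment = 11,500 × 0.0074583 / (1 − (1+0.0074583)^−120) = $145.37.
Total outlay = 60 × $145.37 = $8,722.20.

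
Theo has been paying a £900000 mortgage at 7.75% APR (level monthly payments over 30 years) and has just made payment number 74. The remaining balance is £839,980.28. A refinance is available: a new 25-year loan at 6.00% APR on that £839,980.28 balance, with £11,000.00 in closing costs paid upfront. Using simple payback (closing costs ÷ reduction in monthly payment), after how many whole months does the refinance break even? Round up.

Current payment = 900,000 × 7.75%/12 / (1 − (1+0.0064583)^−360) = £6,447.71.
Refinanced payment = 839,980.28 × 0.0050000 / (1 − (1+0.0050000)^−300) = £5,412.00.
Monthly savings = £6,447.71 − £5,412.00 = £1,035.71.
Break-even = £11,000.00 / £1,035.71 = 10.62 → 11 months.

11 months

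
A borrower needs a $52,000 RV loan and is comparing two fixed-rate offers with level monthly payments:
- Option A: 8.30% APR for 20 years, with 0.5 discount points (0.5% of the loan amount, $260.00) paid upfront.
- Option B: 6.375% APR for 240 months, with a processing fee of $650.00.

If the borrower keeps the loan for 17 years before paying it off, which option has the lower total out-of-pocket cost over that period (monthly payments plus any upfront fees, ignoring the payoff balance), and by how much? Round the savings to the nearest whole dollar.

Option A: monthly rate = 8.3%/12 = 0.0069167; payment = 52,000 × 0.0069167 / (1 − (1+0.0069167)^−240) = $444.71.
Option B: monthly rate = 6.375%/12 = 0.0053125; payment = 52,000 × 0.0053125 / (1 − (1+0.0053125)^−240) = $383.88.
Over 204 months: Option A costs 204 × $444.71 + $260.00 = $90,980.84; Option B costs 204 × $383.88 + $650.00 = $78,961.52.
Option B is cheaper by $90,980.84 − $78,961.52 = $12,019.32.

Option B by $12,019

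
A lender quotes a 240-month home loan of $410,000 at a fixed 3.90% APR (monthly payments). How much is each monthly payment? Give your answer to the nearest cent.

Monthly rate = 3.9%/12 = 0.0032500; payment = 410,000 × 0.0032500 / (1 − (1+0.0032500)^−240) = $2,462.97.

$2,462.97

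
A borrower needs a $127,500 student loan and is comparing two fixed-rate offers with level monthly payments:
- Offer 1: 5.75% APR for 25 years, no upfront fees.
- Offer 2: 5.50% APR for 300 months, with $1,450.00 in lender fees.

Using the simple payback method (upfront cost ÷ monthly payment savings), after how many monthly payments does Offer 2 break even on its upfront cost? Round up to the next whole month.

76 months

Offer 1: monthly rate = 5.75%/12 = 0.0047917; payment = 127,500 × 0.0047917 / (1 − (1+0.0047917)^−300) = $802.11.
Offer 2: at 5.50% the monthly rate is 0.0045833, so the payment is 127,500 × 0.0045833 / (1 − 1.0045833^−300) = $782.96.
Monthly savings = $802.11 − $782.96 = $19.15.
Break-even = $1,450.00 / $19.15 = 75.72 → 76 months.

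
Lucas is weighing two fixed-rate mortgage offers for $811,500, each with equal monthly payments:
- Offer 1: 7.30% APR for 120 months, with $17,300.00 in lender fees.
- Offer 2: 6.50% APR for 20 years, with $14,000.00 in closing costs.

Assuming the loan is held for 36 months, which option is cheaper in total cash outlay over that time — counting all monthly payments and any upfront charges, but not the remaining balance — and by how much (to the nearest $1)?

Offer 1: monthly rate = 7.3%/12 = 0.0060833; payment = 811,500 × 0.0060833 / (1 − (1+0.0060833)^−120) = $9,548.15.
Offer 2: at 6.50% the monthly rate is 0.0054167, so the payment is 811,500 × 0.0054167 / (1 − 1.0054167^−240) = $6,050.33.
Over 36 months: Offer 1 costs 36 × $9,548.15 + $17,300.00 = $361,033.40; Offer 2 costs 36 × $6,050.33 + $14,000.00 = $231,811.88.
Offer 2 is cheaper by $361,033.40 − $231,811.88 = $129,221.52.

Offer 2 by $129,222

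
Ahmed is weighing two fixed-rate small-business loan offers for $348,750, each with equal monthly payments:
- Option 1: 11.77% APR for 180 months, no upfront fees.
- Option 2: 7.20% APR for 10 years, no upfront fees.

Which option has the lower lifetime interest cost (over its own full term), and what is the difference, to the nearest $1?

Option 1: at 11.77% the monthly rate is 0.0098083, so the payment is 348,750 × 0.0098083 / (1 − 1.0098083^−180) = $4,134.12.
Total interest on Option 1 = 180 × $4,134.12 − $348,750 = $395,391.60.
Option 2: at 7.20% the monthly rate is 0.0060000, so the payment is 348,750 × 0.0060000 / (1 − 1.0060000^−120) = $4,085.32.
Total interest on Option 2 = 120 × $4,085.32 − $348,750 = $141,488.40.
Option 2 is lower by $253,903.20.

Option 2 by $253,903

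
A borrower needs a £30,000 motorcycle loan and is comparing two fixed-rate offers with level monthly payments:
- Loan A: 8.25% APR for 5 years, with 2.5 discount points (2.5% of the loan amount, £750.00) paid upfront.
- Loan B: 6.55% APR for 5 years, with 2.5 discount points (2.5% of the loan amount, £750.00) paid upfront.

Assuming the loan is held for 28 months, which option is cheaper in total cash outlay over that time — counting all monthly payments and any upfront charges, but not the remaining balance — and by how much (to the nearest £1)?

Loan A: monthly rate = 8.25%/12 = 0.0068750; payment = 30,000 × 0.0068750 / (1 − (1+0.0068750)^−60) = £611.89.
Loan B: at 6.55% the monthly rate is 0.0054583, so the payment is 30,000 × 0.0054583 / (1 − 1.0054583^−60) = £587.69.
Over 28 months: Loan A costs 28 × £611.89 + £750.00 = £17,882.92; Loan B costs 28 × £587.69 + £750.00 = £17,205.32.
Loan B is cheaper by £17,882.92 − £17,205.32 = £677.60.

Loan B by £678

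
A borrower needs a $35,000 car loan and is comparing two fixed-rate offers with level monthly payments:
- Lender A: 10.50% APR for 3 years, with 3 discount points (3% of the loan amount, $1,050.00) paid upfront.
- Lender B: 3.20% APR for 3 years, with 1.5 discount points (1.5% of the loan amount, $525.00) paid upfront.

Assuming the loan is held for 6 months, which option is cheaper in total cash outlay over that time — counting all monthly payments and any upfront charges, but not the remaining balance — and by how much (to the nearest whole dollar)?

Lender B by $1,225

Lender A: monthly rate = 10.5%/12 = 0.0087500; payment = 35,000 × 0.0087500 / (1 − (1+0.0087500)^−36) = $1,137.59.
Lender B: at 3.20% the monthly rate is 0.0026667, so the payment is 35,000 × 0.0026667 / (1 − 1.0026667^−36) = $1,020.93.
Over 6 months: Lender A costs 6 × $1,137.59 + $1,050.00 = $7,875.54; Lender B costs 6 × $1,020.93 + $525.00 = $6,650.58.
Lender B is cheaper by $7,875.54 − $6,650.58 = $1,224.96.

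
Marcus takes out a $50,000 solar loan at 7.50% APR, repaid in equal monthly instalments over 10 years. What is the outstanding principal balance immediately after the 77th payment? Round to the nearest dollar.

$22,318

With monthly rate i = 7.5%/12 = 0.0062500, the balance after k of n payments is P · [(1+i)^n − (1+i)^k] / [(1+i)^n − 1].
(1+0.0062500)^120 = 2.11206464 and (1+0.0062500)^77 = 1.61567420, so the balance is 50,000 × (2.11206464 − 1.61567420) / (2.11206464 − 1) = $22,318.42.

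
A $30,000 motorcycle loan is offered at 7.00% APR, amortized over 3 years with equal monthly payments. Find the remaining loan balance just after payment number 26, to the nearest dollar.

$8,973

With monthly rate i = 7%/12 = 0.0058333, the balance after k of n payments is P · [(1+i)^n − (1+i)^k] / [(1+i)^n − 1].
(1+0.0058333)^36 = 1.23292559 and (1+0.0058333)^26 = 1.16325955, so the balance is 30,000 × (1.23292559 − 1.16325955) / (1.23292559 − 1) = $8,972.74.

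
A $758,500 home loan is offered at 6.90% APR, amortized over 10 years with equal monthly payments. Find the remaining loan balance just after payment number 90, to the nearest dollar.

With monthly rate i = 6.9%/12 = 0.0057500, the balance after k of n payments is P · [(1+i)^n − (1+i)^k] / [(1+i)^n − 1].
(1+0.0057500)^120 = 1.98977949 and (1+0.0057500)^90 = 1.67534291, so the balance is 758,500 × (1.98977949 − 1.67534291) / (1.98977949 − 1) = $240,962.91.

$240,963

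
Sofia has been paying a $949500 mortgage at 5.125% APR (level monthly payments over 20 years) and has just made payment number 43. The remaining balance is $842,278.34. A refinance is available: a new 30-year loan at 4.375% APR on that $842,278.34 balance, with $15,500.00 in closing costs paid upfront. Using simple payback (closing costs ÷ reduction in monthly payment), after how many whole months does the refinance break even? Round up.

8 months

Current payment = 949,500 × 5.125%/12 / (1 − (1+0.0042708)^−240) = $6,332.03.
Refinanced payment = 842,278.34 × 0.0036458 / (1 − (1+0.0036458)^−360) = $4,205.37.
Monthly savings = $6,332.03 − $4,205.37 = $2,126.66.
Break-even = $15,500.00 / $2,126.66 = 7.29 → 8 months.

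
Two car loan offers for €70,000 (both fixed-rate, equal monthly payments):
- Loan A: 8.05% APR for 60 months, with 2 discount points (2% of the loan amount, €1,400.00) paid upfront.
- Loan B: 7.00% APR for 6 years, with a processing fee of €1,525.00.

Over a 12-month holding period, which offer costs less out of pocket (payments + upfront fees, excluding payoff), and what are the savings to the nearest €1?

Loan B by €2,606

Loan A: monthly rate = 8.05%/12 = 0.0067083; payment = 70,000 × 0.0067083 / (1 − (1+0.0067083)^−60) = €1,421.02.
Loan B: monthly rate = 7%/12 = 0.0058333; payment = 70,000 × 0.0058333 / (1 − (1+0.0058333)^−72) = €1,193.43.
Over 12 months: Loan A costs 12 × €1,421.02 + €1,400.00 = €18,452.24; Loan B costs 12 × €1,193.43 + €1,525.00 = €15,846.16.
Loan B is cheaper by €18,452.24 − €15,846.16 = €2,606.08.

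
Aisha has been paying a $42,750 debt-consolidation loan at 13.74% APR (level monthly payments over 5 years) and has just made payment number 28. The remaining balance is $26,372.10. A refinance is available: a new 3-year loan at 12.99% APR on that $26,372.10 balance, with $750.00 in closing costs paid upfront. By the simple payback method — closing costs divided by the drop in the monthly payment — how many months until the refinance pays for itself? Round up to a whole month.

8 months

Current payment = 42,750 × 13.74%/12 / (1 − (1+0.0114500)^−60) = $988.96.
Refinanced payment = 26,372.10 × 0.0108250 / (1 − (1+0.0108250)^−36) = $888.45.
Monthly savings = $988.96 − $888.45 = $100.51.
Break-even = $750.00 / $100.51 = 7.46 → 8 months.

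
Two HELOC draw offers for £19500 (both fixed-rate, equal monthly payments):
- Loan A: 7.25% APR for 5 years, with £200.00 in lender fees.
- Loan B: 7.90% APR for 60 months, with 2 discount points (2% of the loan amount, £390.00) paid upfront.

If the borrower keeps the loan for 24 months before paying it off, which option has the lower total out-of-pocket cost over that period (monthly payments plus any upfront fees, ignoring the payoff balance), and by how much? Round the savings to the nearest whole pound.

Loan A by £335

Loan A: at 7.25% the monthly rate is 0.0060417, so the payment is 19,500 × 0.0060417 / (1 − 1.0060417^−60) = £388.43.
Loan B: monthly rate = 7.9%/12 = 0.0065833; payment = 19,500 × 0.0065833 / (1 − (1+0.0065833)^−60) = £394.46.
Over 24 months: Loan A costs 24 × £388.43 + £200.00 = £9,522.32; Loan B costs 24 × £394.46 + £390.00 = £9,857.04.
Loan A is cheaper by £9,857.04 − £9,522.32 = £334.72.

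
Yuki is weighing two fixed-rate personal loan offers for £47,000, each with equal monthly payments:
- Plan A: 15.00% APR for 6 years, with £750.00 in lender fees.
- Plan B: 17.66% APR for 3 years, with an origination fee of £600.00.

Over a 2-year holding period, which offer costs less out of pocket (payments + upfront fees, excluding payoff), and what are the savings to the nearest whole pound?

Plan A: monthly rate = 15%/12 = 0.0125000; payment = 47,000 × 0.0125000 / (1 − (1+0.0125000)^−72) = £993.82.
Plan B: monthly rate = 17.66%/12 = 0.0147167; payment = 47,000 × 0.0147167 / (1 − (1+0.0147167)^−36) = £1,691.16.
Over 24 months: Plan A costs 24 × £993.82 + £750.00 = £24,601.68; Plan B costs 24 × £1,691.16 + £600.00 = £41,187.84.
Plan A is cheaper by £41,187.84 − £24,601.68 = £16,586.16.

Plan A by £16,586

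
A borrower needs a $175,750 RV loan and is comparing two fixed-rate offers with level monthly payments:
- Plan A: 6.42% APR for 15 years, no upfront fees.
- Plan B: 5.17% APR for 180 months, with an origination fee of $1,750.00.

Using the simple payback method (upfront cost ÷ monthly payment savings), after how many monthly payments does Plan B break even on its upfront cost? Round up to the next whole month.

Plan A: monthly rate = 6.42%/12 = 0.0053500; payment = 175,750 × 0.0053500 / (1 − (1+0.0053500)^−180) = $1,523.25.
Plan B: monthly rate = 5.17%/12 = 0.0043083; payment = 175,750 × 0.0043083 / (1 − (1+0.0043083)^−180) = $1,405.43.
Monthly savings = $1,523.25 − $1,405.43 = $117.82.
Break-even = $1,750.00 / $117.82 = 14.85 → 15 months.

15 months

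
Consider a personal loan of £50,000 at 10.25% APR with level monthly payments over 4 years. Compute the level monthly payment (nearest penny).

At 10.25% the monthly rate is 0.0085417, so the payment is 50,000 × 0.0085417 / (1 − 1.0085417^−48) = £1,274.14.

£1,274.14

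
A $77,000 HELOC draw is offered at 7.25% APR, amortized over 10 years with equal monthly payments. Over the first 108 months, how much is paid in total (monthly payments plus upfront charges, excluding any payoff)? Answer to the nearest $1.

Monthly rate = 7.25%/12 = 0.0060417; payment = 77,000 × 0.0060417 / (1 − (1+0.0060417)^−120) = $903.99.
Total outlay = 108 × $903.99 = $97,630.92.

$97,631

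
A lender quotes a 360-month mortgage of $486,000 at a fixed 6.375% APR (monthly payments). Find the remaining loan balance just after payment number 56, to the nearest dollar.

$456,732

With monthly rate i = 6.375%/12 = 0.0053125, the balance after k of n payments is P · [(1+i)^n − (1+i)^k] / [(1+i)^n − 1].
(1+0.0053125)^360 = 6.73580847 and (1+0.0053125)^56 = 1.34542850, so the balance is 486,000 × (6.73580847 − 1.34542850) / (6.73580847 − 1) = $456,731.54.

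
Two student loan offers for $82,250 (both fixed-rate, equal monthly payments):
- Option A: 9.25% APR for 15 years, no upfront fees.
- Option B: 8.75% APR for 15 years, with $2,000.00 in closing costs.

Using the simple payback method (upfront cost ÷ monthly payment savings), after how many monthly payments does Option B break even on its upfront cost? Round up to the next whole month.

Option A: monthly rate = 9.25%/12 = 0.0077083; payment = 82,250 × 0.0077083 / (1 − (1+0.0077083)^−180) = $846.51.
Option B: monthly rate = 8.75%/12 = 0.0072917; payment = 82,250 × 0.0072917 / (1 − (1+0.0072917)^−180) = $822.05.
Monthly savings = $846.51 − $822.05 = $24.46.
Break-even = $2,000.00 / $24.46 = 81.77 → 82 months.

82 months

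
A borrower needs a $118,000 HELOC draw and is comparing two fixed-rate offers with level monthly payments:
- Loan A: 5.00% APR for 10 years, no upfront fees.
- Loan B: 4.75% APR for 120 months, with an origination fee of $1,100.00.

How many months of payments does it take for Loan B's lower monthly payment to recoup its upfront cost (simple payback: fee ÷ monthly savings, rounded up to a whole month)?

Loan A: monthly rate = 5%/12 = 0.0041667; payment = 118,000 × 0.0041667 / (1 − (1+0.0041667)^−120) = $1,251.57.
Loan B: at 4.75% the monthly rate is 0.0039583, so the payment is 118,000 × 0.0039583 / (1 − 1.0039583^−120) = $1,237.20.
Monthly savings = $1,251.57 − $1,237.20 = $14.37.
Break-even = $1,100.00 / $14.37 = 76.55 → 77 months.

77 months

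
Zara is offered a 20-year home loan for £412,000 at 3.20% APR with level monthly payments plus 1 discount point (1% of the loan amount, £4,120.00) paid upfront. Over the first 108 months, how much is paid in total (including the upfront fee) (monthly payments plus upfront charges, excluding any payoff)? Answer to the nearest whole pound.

Monthly rate = 3.2%/12 = 0.0026667; payment = 412,000 × 0.0026667 / (1 − (1+0.0026667)^−240) = £2,326.41.
Total outlay = 108 × £2,326.41 + £4,120.00 = £255,372.28.

£255,372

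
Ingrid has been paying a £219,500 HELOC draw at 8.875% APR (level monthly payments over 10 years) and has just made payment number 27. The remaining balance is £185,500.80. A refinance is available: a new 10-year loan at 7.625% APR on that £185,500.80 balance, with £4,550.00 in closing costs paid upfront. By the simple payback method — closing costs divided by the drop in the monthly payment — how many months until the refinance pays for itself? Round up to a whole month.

9 months

Current payment = 219,500 × 8.875%/12 / (1 − (1+0.0073958)^−120) = £2,765.71.
Refinanced payment = 185,500.80 × 0.0063542 / (1 − (1+0.0063542)^−120) = £2,214.05.
Monthly savings = £2,765.71 − £2,214.05 = £551.66.
Break-even = £4,550.00 / £551.66 = 8.25 → 9 months.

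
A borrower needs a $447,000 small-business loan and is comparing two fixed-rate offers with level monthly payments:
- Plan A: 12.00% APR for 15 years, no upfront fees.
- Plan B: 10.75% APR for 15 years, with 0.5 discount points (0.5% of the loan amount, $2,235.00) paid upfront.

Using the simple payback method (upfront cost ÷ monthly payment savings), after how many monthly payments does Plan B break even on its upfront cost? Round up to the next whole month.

7 months

Plan A: at 12.00% the monthly rate is 0.0100000, so the payment is 447,000 × 0.0100000 / (1 − 1.0100000^−180) = $5,364.75.
Plan B: monthly rate = 10.75%/12 = 0.0089583; payment = 447,000 × 0.0089583 / (1 − (1+0.0089583)^−180) = $5,010.64.
Monthly savings = $5,364.75 − $5,010.64 = $354.11.
Break-even = $2,235.00 / $354.11 = 6.31 → 7 months.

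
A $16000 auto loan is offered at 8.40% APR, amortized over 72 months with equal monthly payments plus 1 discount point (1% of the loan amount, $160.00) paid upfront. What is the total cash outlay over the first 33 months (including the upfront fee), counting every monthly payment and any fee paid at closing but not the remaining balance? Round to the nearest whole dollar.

At 8.40% the monthly rate is 0.0070000, so the payment is 16,000 × 0.0070000 / (1 − 1.0070000^−72) = $283.67.
Total outlay = 33 × $283.67 + $160.00 = $9,521.11.

$9,521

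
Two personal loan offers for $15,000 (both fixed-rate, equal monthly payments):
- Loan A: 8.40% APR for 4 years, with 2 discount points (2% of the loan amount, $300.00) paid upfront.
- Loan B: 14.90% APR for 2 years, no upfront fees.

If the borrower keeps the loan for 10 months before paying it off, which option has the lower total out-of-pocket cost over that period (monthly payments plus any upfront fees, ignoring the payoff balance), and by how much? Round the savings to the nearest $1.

Loan A by $3,276

Loan A: monthly rate = 8.4%/12 = 0.0070000; payment = 15,000 × 0.0070000 / (1 − (1+0.0070000)^−48) = $369.02.
Loan B: monthly rate = 14.9%/12 = 0.0124167; payment = 15,000 × 0.0124167 / (1 − (1+0.0124167)^−24) = $726.59.
Over 10 months: Loan A costs 10 × $369.02 + $300.00 = $3,990.20; Loan B costs 10 × $726.59 = $7,265.90.
Loan A is cheaper by $7,265.90 − $3,990.20 = $3,275.70.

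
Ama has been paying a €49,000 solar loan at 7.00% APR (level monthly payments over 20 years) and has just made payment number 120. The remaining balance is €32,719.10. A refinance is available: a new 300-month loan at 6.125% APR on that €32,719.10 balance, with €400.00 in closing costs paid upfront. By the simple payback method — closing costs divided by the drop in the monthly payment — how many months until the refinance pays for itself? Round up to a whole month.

Current payment = 49,000 × 7%/12 / (1 − (1+0.0058333)^−240) = €379.90.
Refinanced payment = 32,719.10 × 0.0051042 / (1 − (1+0.0051042)^−300) = €213.32.
Monthly savings = €379.90 − €213.32 = €166.58.
Break-even = €400.00 / €166.58 = 2.40 → 3 months.

3 months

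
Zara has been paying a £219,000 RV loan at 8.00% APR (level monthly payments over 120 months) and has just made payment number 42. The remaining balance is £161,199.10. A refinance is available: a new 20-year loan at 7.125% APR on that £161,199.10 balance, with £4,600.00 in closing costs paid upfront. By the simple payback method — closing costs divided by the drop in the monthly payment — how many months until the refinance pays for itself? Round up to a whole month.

4 months

Current payment = 219,000 × 8%/12 / (1 − (1+0.0066667)^−120) = £2,657.07.
Refinanced payment = 161,199.10 × 0.0059375 / (1 − (1+0.0059375)^−240) = £1,261.90.
Monthly savings = £2,657.07 − £1,261.90 = £1,395.17.
Break-even = £4,600.00 / £1,395.17 = 3.30 → 4 months.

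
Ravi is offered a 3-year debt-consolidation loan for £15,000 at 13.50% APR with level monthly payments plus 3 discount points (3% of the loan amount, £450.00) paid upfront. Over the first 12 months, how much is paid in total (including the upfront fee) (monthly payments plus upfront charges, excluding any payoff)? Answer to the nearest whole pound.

At 13.50% the monthly rate is 0.0112500, so the payment is 15,000 × 0.0112500 / (1 − 1.0112500^−36) = £509.03.
Total outlay = 12 × £509.03 + £450.00 = £6,558.36.

£6,558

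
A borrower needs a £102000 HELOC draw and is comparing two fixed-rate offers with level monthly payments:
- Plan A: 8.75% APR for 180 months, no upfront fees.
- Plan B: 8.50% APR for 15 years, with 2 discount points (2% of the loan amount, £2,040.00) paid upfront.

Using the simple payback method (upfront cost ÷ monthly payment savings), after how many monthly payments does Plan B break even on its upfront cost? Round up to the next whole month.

Plan A: at 8.75% the monthly rate is 0.0072917, so the payment is 102,000 × 0.0072917 / (1 − 1.0072917^−180) = £1,019.44.
Plan B: monthly rate = 8.5%/12 = 0.0070833; payment = 102,000 × 0.0070833 / (1 − (1+0.0070833)^−180) = £1,004.43.
Monthly savings = £1,019.44 − £1,004.43 = £15.01.
Break-even = £2,040.00 / £15.01 = 135.91 → 136 months.

136 months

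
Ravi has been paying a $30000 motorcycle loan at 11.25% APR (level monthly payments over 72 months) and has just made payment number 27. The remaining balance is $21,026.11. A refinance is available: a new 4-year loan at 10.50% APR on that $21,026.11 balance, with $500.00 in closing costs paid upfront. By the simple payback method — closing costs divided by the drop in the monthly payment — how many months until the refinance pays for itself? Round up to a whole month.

14 months

Current payment = 30,000 × 11.25%/12 / (1 − (1+0.0093750)^−72) = $574.87.
Refinanced payment = 21,026.11 × 0.0087500 / (1 − (1+0.0087500)^−48) = $538.34.
Monthly savings = $574.87 − $538.34 = $36.53.
Break-even = $500.00 / $36.53 = 13.69 → 14 months.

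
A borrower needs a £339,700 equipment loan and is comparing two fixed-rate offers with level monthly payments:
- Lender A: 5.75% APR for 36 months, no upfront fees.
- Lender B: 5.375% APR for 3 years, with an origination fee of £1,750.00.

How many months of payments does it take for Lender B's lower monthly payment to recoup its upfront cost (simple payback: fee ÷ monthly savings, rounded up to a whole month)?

Lender A: monthly rate = 5.75%/12 = 0.0047917; payment = 339,700 × 0.0047917 / (1 − (1+0.0047917)^−36) = £10,295.90.
Lender B: at 5.375% the monthly rate is 0.0044792, so the payment is 339,700 × 0.0044792 / (1 − 1.0044792^−36) = £10,238.41.
Monthly savings = £10,295.90 − £10,238.41 = £57.49.
Break-even = £1,750.00 / £57.49 = 30.44 → 31 months.

31 months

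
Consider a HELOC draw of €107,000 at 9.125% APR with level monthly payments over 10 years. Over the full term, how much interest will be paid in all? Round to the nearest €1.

€56,522

Monthly rate = 9.125%/12 = 0.0076042; payment = 107,000 × 0.0076042 / (1 − (1+0.0076042)^−120) = €1,362.68.
Total paid = 120 × €1,362.68 = €163,521.60; interest = €163,521.60 − €107,000 = €56,521.60.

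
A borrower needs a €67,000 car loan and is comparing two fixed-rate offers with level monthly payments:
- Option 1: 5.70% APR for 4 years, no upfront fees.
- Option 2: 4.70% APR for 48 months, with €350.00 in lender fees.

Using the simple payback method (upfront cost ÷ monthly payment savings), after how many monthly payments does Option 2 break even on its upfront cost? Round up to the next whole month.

12 months

Option 1: at 5.70% the monthly rate is 0.0047500, so the payment is 67,000 × 0.0047500 / (1 − 1.0047500^−48) = €1,564.30.
Option 2: at 4.70% the monthly rate is 0.0039167, so the payment is 67,000 × 0.0039167 / (1 − 1.0039167^−48) = €1,533.87.
Monthly savings = €1,564.30 − €1,533.87 = €30.43.
Break-even = €350.00 / €30.43 = 11.50 → 12 months.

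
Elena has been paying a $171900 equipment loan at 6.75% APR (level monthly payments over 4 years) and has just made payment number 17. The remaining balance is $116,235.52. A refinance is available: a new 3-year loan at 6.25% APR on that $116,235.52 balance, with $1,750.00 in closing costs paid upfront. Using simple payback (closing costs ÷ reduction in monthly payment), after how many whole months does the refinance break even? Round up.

Current payment = 171,900 × 6.75%/12 / (1 − (1+0.0056250)^−48) = $4,096.45.
Refinanced payment = 116,235.52 × 0.0052083 / (1 − (1+0.0052083)^−36) = $3,549.29.
Monthly savings = $4,096.45 − $3,549.29 = $547.16.
Break-even = $1,750.00 / $547.16 = 3.20 → 4 months.

4 months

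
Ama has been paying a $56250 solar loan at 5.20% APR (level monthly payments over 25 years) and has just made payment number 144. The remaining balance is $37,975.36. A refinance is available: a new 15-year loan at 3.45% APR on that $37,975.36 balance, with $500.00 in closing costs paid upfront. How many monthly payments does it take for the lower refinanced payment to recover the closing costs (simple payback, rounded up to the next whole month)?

Current payment = 56,250 × 5.2%/12 / (1 − (1+0.0043333)^−300) = $335.42.
Refinanced payment = 37,975.36 × 0.0028750 / (1 − (1+0.0028750)^−180) = $270.55.
Monthly savings = $335.42 − $270.55 = $64.87.
Break-even = $500.00 / $64.87 = 7.71 → 8 months.

8 months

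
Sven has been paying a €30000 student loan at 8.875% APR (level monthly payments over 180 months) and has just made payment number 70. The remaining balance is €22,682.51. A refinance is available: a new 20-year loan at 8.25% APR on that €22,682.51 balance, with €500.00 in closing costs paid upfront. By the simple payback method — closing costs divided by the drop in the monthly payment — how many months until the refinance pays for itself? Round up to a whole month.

5 months

Current payment = 30,000 × 8.875%/12 / (1 − (1+0.0073958)^−180) = €302.05.
Refinanced payment = 22,682.51 × 0.0068750 / (1 − (1+0.0068750)^−240) = €193.27.
Monthly savings = €302.05 − €193.27 = €108.78.
Break-even = €500.00 / €108.78 = 4.60 → 5 months.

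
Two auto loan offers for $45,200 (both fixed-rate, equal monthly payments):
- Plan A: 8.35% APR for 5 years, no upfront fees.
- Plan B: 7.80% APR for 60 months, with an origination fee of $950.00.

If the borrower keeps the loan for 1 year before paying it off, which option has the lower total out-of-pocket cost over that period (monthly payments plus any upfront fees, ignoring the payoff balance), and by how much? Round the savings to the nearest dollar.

Plan A: monthly rate = 8.35%/12 = 0.0069583; payment = 45,200 × 0.0069583 / (1 − (1+0.0069583)^−60) = $924.08.
Plan B: at 7.80% the monthly rate is 0.0065000, so the payment is 45,200 × 0.0065000 / (1 − 1.0065000^−60) = $912.17.
Over 12 months: Plan A costs 12 × $924.08 = $11,088.96; Plan B costs 12 × $912.17 + $950.00 = $11,896.04.
Plan A is cheaper by $11,896.04 − $11,088.96 = $807.08.

Plan A by $807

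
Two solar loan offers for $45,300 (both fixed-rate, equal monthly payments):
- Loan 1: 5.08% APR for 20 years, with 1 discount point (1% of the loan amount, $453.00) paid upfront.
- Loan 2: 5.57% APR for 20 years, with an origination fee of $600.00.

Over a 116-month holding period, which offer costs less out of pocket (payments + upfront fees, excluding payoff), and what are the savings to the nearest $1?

Loan 1 by $1,590

Loan 1: at 5.08% the monthly rate is 0.0042333, so the payment is 45,300 × 0.0042333 / (1 − 1.0042333^−240) = $300.97.
Loan 2: at 5.57% the monthly rate is 0.0046417, so the payment is 45,300 × 0.0046417 / (1 − 1.0046417^−240) = $313.41.
Over 116 months: Loan 1 costs 116 × $300.97 + $453.00 = $35,365.52; Loan 2 costs 116 × $313.41 + $600.00 = $36,955.56.
Loan 1 is cheaper by $36,955.56 − $35,365.52 = $1,590.04.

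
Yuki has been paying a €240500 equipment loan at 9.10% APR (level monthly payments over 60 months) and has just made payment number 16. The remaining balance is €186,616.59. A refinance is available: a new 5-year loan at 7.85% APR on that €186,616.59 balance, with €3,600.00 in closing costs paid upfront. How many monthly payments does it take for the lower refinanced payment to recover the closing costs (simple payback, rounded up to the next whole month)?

3 months

Current payment = 240,500 × 9.1%/12 / (1 − (1+0.0075833)^−60) = €5,004.06.
Refinanced payment = 186,616.59 × 0.0065417 / (1 − (1+0.0065417)^−60) = €3,770.53.
Monthly savings = €5,004.06 − €3,770.53 = €1,233.53.
Break-even = €3,600.00 / €1,233.53 = 2.92 → 3 months.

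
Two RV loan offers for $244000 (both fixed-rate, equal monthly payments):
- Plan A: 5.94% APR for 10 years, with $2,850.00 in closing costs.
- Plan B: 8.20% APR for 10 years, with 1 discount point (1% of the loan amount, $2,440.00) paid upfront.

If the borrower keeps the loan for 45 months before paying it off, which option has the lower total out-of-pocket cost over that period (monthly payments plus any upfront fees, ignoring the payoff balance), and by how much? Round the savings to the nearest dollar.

Plan A by $12,401

Plan A: at 5.94% the monthly rate is 0.0049500, so the payment is 244,000 × 0.0049500 / (1 − 1.0049500^−120) = $2,701.55.
Plan B: at 8.20% the monthly rate is 0.0068333, so the payment is 244,000 × 0.0068333 / (1 − 1.0068333^−120) = $2,986.24.
Over 45 months: Plan A costs 45 × $2,701.55 + $2,850.00 = $124,419.75; Plan B costs 45 × $2,986.24 + $2,440.00 = $136,820.80.
Plan A is cheaper by $136,820.80 − $124,419.75 = $12,401.05.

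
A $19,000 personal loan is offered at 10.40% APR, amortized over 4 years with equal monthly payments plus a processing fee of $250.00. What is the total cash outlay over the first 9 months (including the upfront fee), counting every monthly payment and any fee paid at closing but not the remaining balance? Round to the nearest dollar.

Monthly rate = 10.4%/12 = 0.0086667; payment = 19,000 × 0.0086667 / (1 − (1+0.0086667)^−48) = $485.55.
Total outlay = 9 × $485.55 + $250.00 = $4,619.95.

$4,620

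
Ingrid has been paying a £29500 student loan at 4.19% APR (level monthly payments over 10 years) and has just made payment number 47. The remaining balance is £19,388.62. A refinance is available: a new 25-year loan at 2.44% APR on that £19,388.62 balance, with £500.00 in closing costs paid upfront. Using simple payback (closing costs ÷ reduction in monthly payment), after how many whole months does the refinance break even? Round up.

Current payment = 29,500 × 4.19%/12 / (1 − (1+0.0034917)^−120) = £301.34.
Refinanced payment = 19,388.62 × 0.0020333 / (1 − (1+0.0020333)^−300) = £86.40.
Monthly savings = £301.34 − £86.40 = £214.94.
Break-even = £500.00 / £214.94 = 2.33 → 3 months.

3 months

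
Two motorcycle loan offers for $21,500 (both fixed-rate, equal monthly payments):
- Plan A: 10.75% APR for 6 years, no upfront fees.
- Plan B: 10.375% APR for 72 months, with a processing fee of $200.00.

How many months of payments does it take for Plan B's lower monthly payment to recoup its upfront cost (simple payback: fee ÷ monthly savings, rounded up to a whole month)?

Plan A: at 10.75% the monthly rate is 0.0089583, so the payment is 21,500 × 0.0089583 / (1 − 1.0089583^−72) = $406.48.
Plan B: monthly rate = 10.375%/12 = 0.0086458; payment = 21,500 × 0.0086458 / (1 − (1+0.0086458)^−72) = $402.38.
Monthly savings = $406.48 − $402.38 = $4.10.
Break-even = $200.00 / $4.10 = 48.78 → 49 months.

49 months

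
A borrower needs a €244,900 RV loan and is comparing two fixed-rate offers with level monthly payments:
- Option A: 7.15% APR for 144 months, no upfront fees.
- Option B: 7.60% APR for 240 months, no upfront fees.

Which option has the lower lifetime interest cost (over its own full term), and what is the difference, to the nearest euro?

Option A: at 7.15% the monthly rate is 0.0059583, so the payment is 244,900 × 0.0059583 / (1 − 1.0059583^−144) = €2,538.13.
Total interest on Option A = 144 × €2,538.13 − €244,900 = €120,590.72.
Option B: at 7.60% the monthly rate is 0.0063333, so the payment is 244,900 × 0.0063333 / (1 − 1.0063333^−240) = €1,987.90.
Total interest on Option B = 240 × €1,987.90 − €244,900 = €232,196.00.
Option A is lower by €111,605.28.

Option A by €111,605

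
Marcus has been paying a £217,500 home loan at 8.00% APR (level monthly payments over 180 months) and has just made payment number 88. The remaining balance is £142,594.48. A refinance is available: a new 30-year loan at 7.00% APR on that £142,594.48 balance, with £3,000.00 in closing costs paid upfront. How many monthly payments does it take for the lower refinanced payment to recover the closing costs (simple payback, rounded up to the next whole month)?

3 months

Current payment = 217,500 × 8%/12 / (1 − (1+0.0066667)^−180) = £2,078.54.
Refinanced payment = 142,594.48 × 0.0058333 / (1 − (1+0.0058333)^−360) = £948.68.
Monthly savings = £2,078.54 − £948.68 = £1,129.86.
Break-even = £3,000.00 / £1,129.86 = 2.66 → 3 months.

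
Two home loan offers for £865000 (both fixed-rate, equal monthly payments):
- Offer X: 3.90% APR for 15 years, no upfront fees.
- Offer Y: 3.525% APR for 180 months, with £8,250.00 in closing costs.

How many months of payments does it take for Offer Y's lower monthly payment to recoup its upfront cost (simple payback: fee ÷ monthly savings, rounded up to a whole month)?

Offer X: monthly rate = 3.9%/12 = 0.0032500; payment = 865,000 × 0.0032500 / (1 − (1+0.0032500)^−180) = £6,355.04.
Offer Y: monthly rate = 3.525%/12 = 0.0029375; payment = 865,000 × 0.0029375 / (1 − (1+0.0029375)^−180) = £6,194.36.
Monthly savings = £6,355.04 − £6,194.36 = £160.68.
Break-even = £8,250.00 / £160.68 = 51.34 → 52 months.

52 months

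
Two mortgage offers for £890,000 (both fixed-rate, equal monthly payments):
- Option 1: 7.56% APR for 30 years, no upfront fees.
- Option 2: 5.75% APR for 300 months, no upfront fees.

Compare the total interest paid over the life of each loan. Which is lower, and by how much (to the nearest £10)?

Option 2 by £573,750

Option 1: monthly rate = 7.56%/12 = 0.0063000; payment = 890,000 × 0.0063000 / (1 − (1+0.0063000)^−360) = £6,259.62.
Total interest on Option 1 = 360 × £6,259.62 − £890,000 = £1,363,463.20.
Option 2: monthly rate = 5.75%/12 = 0.0047917; payment = 890,000 × 0.0047917 / (1 − (1+0.0047917)^−300) = £5,599.05.
Total interest on Option 2 = 300 × £5,599.05 − £890,000 = £789,715.00.
Option 2 is lower by £573,748.20.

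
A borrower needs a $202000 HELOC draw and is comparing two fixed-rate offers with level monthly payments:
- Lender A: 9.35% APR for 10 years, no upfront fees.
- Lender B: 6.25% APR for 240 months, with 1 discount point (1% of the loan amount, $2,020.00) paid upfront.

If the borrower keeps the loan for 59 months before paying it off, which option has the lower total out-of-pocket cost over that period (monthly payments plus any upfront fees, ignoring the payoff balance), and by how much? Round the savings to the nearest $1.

Lender A: at 9.35% the monthly rate is 0.0077917, so the payment is 202,000 × 0.0077917 / (1 − 1.0077917^−120) = $2,597.27.
Lender B: at 6.25% the monthly rate is 0.0052083, so the payment is 202,000 × 0.0052083 / (1 − 1.0052083^−240) = $1,476.47.
Over 59 months: Lender A costs 59 × $2,597.27 = $153,238.93; Lender B costs 59 × $1,476.47 + $2,020.00 = $89,131.73.
Lender B is cheaper by $153,238.93 − $89,131.73 = $64,107.20.

Lender B by $64,107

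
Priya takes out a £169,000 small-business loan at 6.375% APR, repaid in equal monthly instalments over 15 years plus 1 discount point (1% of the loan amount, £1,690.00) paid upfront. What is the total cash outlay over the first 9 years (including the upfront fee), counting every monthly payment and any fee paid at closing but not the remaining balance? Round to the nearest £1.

£159,433

At 6.375% the monthly rate is 0.0053125, so the payment is 169,000 × 0.0053125 / (1 − 1.0053125^−180) = £1,460.58.
Total outlay = 108 × £1,460.58 + £1,690.00 = £159,432.64.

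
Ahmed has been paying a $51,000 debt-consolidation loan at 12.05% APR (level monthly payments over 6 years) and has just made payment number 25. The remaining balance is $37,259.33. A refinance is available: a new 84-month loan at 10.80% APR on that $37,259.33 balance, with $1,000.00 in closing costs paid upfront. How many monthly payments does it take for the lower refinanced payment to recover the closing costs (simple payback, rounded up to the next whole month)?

Current payment = 51,000 × 12.05%/12 / (1 − (1+0.0100417)^−72) = $998.39.
Refinanced payment = 37,259.33 × 0.0090000 / (1 − (1+0.0090000)^−84) = $634.06.
Monthly savings = $998.39 − $634.06 = $364.33.
Break-even = $1,000.00 / $364.33 = 2.74 → 3 months.

3 months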